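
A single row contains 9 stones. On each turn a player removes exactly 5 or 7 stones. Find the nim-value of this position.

1

Build the Grundy sequence with g(k) = mex{g(k−s) : s ∈ {5, 7}, s ≤ k}:
g(0) = mex{} = 0
g(1) = mex{} = 0
g(2) = mex{} = 0
g(3) = mex{} = 0
g(4) = mex{} = 0
g(5) = mex{0} = 1
g(6) = mex{0} = 1
g(7) = mex{0} = 1
g(8) = mex{0} = 1
g(9) = mex{0} = 1
So g(9) = 1.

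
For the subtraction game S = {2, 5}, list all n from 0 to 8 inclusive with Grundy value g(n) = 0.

0, 1, 4, 7, 8

Grundy values for subtraction set {2, 5}:
g(0) = mex{} = 0
g(1) = mex{} = 0
g(2) = mex{0} = 1
g(3) = mex{0} = 1
g(4) = mex{1} = 0
g(5) = mex{0,1} = 2
g(6) = mex{0} = 1
g(7) = mex{1,2} = 0
g(8) = mex{1} = 0
The P-positions (g = 0) in 0..8 are 0, 1, 4, 7, 8.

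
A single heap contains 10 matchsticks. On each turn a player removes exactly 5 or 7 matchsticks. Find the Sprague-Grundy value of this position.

Build the Grundy sequence with g(k) = mex{g(k−s) : s ∈ {5, 7}, s ≤ k}:
k:     0  1  2  3  4  5  6  7  8  9 10
g(k):  0  0  0  0  0  1  1  1  1  1  2
So g(10) = 2.

2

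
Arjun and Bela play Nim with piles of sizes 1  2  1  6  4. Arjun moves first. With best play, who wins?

Bela wins

Nim-sum: 1 XOR 2 XOR 1 XOR 6 XOR 4 = 0.
The nim-sum is 0, so this is a P-position: the player to move is in a losing position under optimal play; Arjun is about to move from it and so loses — Bela wins.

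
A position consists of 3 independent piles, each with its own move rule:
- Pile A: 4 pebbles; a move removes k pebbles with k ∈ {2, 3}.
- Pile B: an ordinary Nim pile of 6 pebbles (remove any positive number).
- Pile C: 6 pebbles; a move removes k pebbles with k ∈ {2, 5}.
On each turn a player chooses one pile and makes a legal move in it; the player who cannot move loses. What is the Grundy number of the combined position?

5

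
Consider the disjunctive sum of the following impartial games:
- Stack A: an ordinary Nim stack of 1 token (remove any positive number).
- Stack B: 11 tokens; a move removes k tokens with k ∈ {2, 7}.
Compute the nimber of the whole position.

0

Stack A is a plain Nim stack of size 1, so its Grundy value is 1.
For stack B, compute g(0), g(1), … with moves {2, 7}:
g(0) = mex{} = 0
g(1) = mex{} = 0
g(2) = mex{0} = 1
g(3) = mex{0} = 1
g(4) = mex{1} = 0
g(5) = mex{1} = 0
g(6) = mex{0} = 1
g(7) = mex{0} = 1
g(8) = mex{0,1} = 2
g(9) = mex{1} = 0
g(10) = mex{1,2} = 0
g(11) = mex{0} = 1
So g(11) = 1.
By the Sprague-Grundy theorem, the Grundy value of a sum of independent games is the XOR of the component values.
Combined value = 1 ⊕ 1 = 0.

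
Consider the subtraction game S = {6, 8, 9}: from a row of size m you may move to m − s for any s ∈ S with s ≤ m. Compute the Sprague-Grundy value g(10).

Compute g(0), g(1), … for moves {6, 8, 9}:
g(0) = mex{} = 0
g(1) = mex{} = 0
g(2) = mex{} = 0
g(3) = mex{} = 0
g(4) = mex{} = 0
g(5) = mex{} = 0
g(6) = mex{0} = 1
g(7) = mex{0} = 1
g(8) = mex{0} = 1
g(9) = mex{0} = 1
g(10) = mex{0} = 1
So g(10) = 1.

1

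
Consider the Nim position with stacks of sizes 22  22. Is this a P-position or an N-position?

Compute the nim-sum pairwise:
22 ^ 22 = 0
The nim-sum is 0, so this is a P-position: the player to move is in a losing position under optimal play.

P-position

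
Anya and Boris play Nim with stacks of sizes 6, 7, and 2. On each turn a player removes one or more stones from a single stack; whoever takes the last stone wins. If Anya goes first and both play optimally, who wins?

Anya wins

Nim-sum: 6 ⊕ 7 ⊕ 2 = 3.
The nim-sum is 3 ≠ 0, so this is an N-position: the player to move can win; Anya has a winning move.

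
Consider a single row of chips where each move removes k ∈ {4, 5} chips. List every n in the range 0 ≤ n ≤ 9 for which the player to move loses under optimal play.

0, 1, 2, 3, 9

Grundy values for subtraction set {4, 5}:
g(0) = mex{} = 0
g(1) = mex{} = 0
g(2) = mex{} = 0
g(3) = mex{} = 0
g(4) = mex{0} = 1
g(5) = mex{0} = 1
g(6) = mex{0} = 1
g(7) = mex{0} = 1
g(8) = mex{0,1} = 2
g(9) = mex{1} = 0
The P-positions (g = 0) in 0..9 are 0, 1, 2, 3, 9.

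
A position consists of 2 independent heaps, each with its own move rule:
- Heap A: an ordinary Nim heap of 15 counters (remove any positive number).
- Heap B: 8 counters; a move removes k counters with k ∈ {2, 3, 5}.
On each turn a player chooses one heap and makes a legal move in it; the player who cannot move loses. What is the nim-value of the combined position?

15

Heap A is a plain Nim heap of size 15, so its Grundy value is 15.
Grundy values for heap B (subtraction set {2, 3, 5}):
g(0) = mex{} = 0
g(1) = mex{} = 0
g(2) = mex{0} = 1
g(3) = mex{0} = 1
g(4) = mex{0,1} = 2
g(5) = mex{0,1} = 2
g(6) = mex{0,1,2} = 3
g(7) = mex{1,2} = 0
g(8) = mex{1,2,3} = 0
So g(8) = 0.
The value of a disjunctive sum is the nim-sum of the parts.
Combined value = 15 ⊕ 0 = 15.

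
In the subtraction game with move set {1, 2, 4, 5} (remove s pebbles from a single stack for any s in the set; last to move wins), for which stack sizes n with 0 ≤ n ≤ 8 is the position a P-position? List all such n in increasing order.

0, 3, 6

Build the Grundy sequence with g(k) = mex{g(k−s) : s ∈ {1, 2, 4, 5}, s ≤ k}:
k:     0  1  2  3  4  5  6  7  8
g(k):  0  1  2  0  1  2  0  1  2
The P-positions (g = 0) in 0..8 are 0, 3, 6.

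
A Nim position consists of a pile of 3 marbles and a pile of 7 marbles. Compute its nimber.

4

Compute the nim-sum pairwise:
3 XOR 7 = 4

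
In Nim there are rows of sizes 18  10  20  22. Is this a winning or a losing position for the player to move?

Nim-sum: 18 ⊕ 10 ⊕ 20 ⊕ 22 = 26.
The nim-sum is 26 ≠ 0, so this is an N-position: the player to move can win.

Winning position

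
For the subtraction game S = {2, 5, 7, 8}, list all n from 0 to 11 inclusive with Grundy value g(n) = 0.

Grundy values for subtraction set {2, 5, 7, 8}:
g(0) = mex{} = 0
g(1) = mex{} = 0
g(2) = mex{0} = 1
g(3) = mex{0} = 1
g(4) = mex{1} = 0
g(5) = mex{0,1} = 2
g(6) = mex{0} = 1
g(7) = mex{0,1,2} = 3
g(8) = mex{0,1} = 2
g(9) = mex{0,1,3} = 2
g(10) = mex{1,2} = 0
g(11) = mex{0,1,2} = 3
The P-positions (g = 0) in 0..11 are 0, 1, 4, 10.

0, 1, 4, 10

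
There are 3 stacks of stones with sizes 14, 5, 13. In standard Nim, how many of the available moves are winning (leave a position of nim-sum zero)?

3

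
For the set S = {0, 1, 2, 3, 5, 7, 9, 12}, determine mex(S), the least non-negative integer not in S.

4

The values 0, 1, 2, 3 are all present; 4 is the first non-negative integer missing from the set.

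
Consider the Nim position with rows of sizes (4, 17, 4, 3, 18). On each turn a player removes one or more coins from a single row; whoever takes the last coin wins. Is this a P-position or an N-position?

P-position

Compute the nim-sum pairwise:
4 ^ 17 = 21
21 ^ 4 = 17
17 ^ 3 = 18
18 ^ 18 = 0
The nim-sum is 0, so this is a P-position: the player to move is in a losing position under optimal play.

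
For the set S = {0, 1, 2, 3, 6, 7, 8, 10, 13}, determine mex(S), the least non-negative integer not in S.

The values 0, 1, 2, 3 are all present; 4 is the first non-negative integer missing from the set.

4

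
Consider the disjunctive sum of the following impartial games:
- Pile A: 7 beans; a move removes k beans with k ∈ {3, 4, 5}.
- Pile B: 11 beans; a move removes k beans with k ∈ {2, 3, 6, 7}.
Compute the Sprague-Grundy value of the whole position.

Build the Grundy sequence for pile A with g(k) = mex{g(k−s) : s ∈ {3, 4, 5}, s ≤ k}:
k:     0  1  2  3  4  5  6  7
g(k):  0  0  0  1  1  1  2  2
So g(7) = 2.
Build the Grundy sequence for pile B with g(k) = mex{g(k−s) : s ∈ {2, 3, 6, 7}, s ≤ k}:
g(0) = mex{} = 0
g(1) = mex{} = 0
g(2) = mex{0} = 1
g(3) = mex{0} = 1
g(4) = mex{0,1} = 2
g(5) = mex{1} = 0
g(6) = mex{0,1,2} = 3
g(7) = mex{0,2} = 1
g(8) = mex{0,1,3} = 2
g(9) = mex{1,3} = 0
g(10) = mex{1,2} = 0
g(11) = mex{0,2} = 1
So g(11) = 1.
By the Sprague-Grundy theorem, the Grundy value of a sum of independent games is the XOR of the component values.
Combined value = 2 XOR 1 = 3.

3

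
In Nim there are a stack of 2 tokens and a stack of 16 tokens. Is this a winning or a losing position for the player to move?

Compute the nim-sum pairwise:
2 ⊕ 16 = 18
The nim-sum is 18 ≠ 0, so this is an N-position: the player to move can win.

Winning position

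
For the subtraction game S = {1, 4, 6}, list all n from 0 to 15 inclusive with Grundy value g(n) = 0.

0, 2, 5, 7, 10, 12, 15

Build the Grundy sequence with g(k) = mex{g(k−s) : s ∈ {1, 4, 6}, s ≤ k}:
k:     0  1  2  3  4  5  6  7  8  9 10 11 12 13 14 15
g(k):  0  1  0  1  2  0  1  0  1  2  0  1  0  1  2  0
The P-positions (g = 0) in 0..15 are 0, 2, 5, 7, 10, 12, 15.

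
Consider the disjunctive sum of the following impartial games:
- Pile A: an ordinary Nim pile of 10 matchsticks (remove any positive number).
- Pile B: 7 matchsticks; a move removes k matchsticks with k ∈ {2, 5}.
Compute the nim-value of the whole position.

10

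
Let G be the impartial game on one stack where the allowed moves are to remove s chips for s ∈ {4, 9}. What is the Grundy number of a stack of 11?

Grundy values for subtraction set {4, 9}:
g(0) = mex{} = 0
g(1) = mex{} = 0
g(2) = mex{} = 0
g(3) = mex{} = 0
g(4) = mex{0} = 1
g(5) = mex{0} = 1
g(6) = mex{0} = 1
g(7) = mex{0} = 1
g(8) = mex{1} = 0
g(9) = mex{0,1} = 2
g(10) = mex{0,1} = 2
g(11) = mex{0,1} = 2
So g(11) = 2.

2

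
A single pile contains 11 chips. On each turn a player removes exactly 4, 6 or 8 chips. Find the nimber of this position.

Build the Grundy sequence with g(k) = mex{g(k−s) : s ∈ {4, 6, 8}, s ≤ k}:
g(0) = mex{} = 0
g(1) = mex{} = 0
g(2) = mex{} = 0
g(3) = mex{} = 0
g(4) = mex{0} = 1
g(5) = mex{0} = 1
g(6) = mex{0} = 1
g(7) = mex{0} = 1
g(8) = mex{0,1} = 2
g(9) = mex{0,1} = 2
g(10) = mex{0,1} = 2
g(11) = mex{0,1} = 2
So g(11) = 2.

2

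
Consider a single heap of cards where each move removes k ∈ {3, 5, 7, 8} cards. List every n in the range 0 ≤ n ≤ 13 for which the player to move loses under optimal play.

Compute g(0), g(1), … for moves {3, 5, 7, 8}:
k:     0  1  2  3  4  5  6  7  8  9 10 11 12 13
g(k):  0  0  0  1  1  1  2  2  2  3  3  0  0  0
The P-positions (g = 0) in 0..13 are 0, 1, 2, 11, 12, 13.

0, 1, 2, 11, 12, 13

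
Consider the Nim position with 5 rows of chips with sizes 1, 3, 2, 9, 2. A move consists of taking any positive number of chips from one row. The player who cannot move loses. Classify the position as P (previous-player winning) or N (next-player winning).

N-position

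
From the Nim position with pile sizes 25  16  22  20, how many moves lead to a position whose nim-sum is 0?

Compute the nim-sum pairwise:
25 ^ 16 = 9
9 ^ 22 = 31
31 ^ 20 = 11
The overall nim-sum is X = 11. A pile of size p has a winning move iff p XOR X < p (reduce it to p XOR X).
  25: 25 XOR 11 = 18 < 25 — winning move (to 18).
  16: 16 XOR 11 = 27 ≥ 16 — no move.
  22: 22 XOR 11 = 29 ≥ 22 — no move.
  20: 20 XOR 11 = 31 ≥ 20 — no move.
That gives 1 winning move.

1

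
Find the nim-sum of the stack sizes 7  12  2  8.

Compute the nim-sum pairwise:
7 XOR 12 = 11
11 XOR 2 = 9
9 XOR 8 = 1

1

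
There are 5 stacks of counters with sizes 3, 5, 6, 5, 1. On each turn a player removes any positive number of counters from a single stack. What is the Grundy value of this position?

Compute the nim-sum pairwise:
3 ⊕ 5 = 6
6 ⊕ 6 = 0
0 ⊕ 5 = 5
5 ⊕ 1 = 4

4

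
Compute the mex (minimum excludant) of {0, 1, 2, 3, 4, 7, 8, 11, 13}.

The values 0, 1, 2, 3, 4 are all present; 5 is the first non-negative integer missing from the set.

5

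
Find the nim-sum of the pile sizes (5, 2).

7

Compute the nim-sum pairwise:
5 ^ 2 = 7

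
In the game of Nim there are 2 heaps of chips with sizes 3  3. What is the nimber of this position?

0

Nim-sum: 3 ^ 3 = 0.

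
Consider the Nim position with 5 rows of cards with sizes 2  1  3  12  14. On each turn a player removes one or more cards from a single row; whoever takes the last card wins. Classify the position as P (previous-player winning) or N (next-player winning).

N-position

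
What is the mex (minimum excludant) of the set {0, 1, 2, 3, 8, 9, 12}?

4

The values 0, 1, 2, 3 are all present; 4 is the first non-negative integer missing from the set.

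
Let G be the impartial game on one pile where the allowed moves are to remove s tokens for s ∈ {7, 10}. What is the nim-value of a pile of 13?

1

Build the Grundy sequence with g(k) = mex{g(k−s) : s ∈ {7, 10}, s ≤ k}:
k:     0  1  2  3  4  5  6  7  8  9 10 11 12 13
g(k):  0  0  0  0  0  0  0  1  1  1  1  1  1  1
So g(13) = 1.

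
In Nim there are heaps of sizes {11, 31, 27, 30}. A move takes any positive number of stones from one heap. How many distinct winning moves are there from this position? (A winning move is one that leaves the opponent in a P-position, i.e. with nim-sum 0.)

Compute the nim-sum pairwise:
11 ^ 31 = 20
20 ^ 27 = 15
15 ^ 30 = 17
The overall nim-sum is X = 17. A heap of size p has a winning move iff p XOR X < p (reduce it to p XOR X).
  11: 11 XOR 17 = 26 ≥ 11 — no move.
  31: 31 XOR 17 = 14 < 31 — winning move (to 14).
  27: 27 XOR 17 = 10 < 27 — winning move (to 10).
  30: 30 XOR 17 = 15 < 30 — winning move (to 15).
That gives 3 winning moves.

3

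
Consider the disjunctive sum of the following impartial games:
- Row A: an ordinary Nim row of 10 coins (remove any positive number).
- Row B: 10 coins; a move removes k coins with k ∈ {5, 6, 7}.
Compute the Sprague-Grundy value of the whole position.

8

Row A is a plain Nim row of size 10, so its Grundy value is 10.
Grundy values for row B (subtraction set {5, 6, 7}):
g(0) = mex{} = 0
g(1) = mex{} = 0
g(2) = mex{} = 0
g(3) = mex{} = 0
g(4) = mex{} = 0
g(5) = mex{0} = 1
g(6) = mex{0} = 1
g(7) = mex{0} = 1
g(8) = mex{0} = 1
g(9) = mex{0} = 1
g(10) = mex{0,1} = 2
So g(10) = 2.
The value of a disjunctive sum is the nim-sum of the parts.
Combined value = 10 XOR 2 = 8.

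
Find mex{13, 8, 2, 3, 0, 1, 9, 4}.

5

The values 0, 1, 2, 3, 4 are all present; 5 is the first non-negative integer missing from the set.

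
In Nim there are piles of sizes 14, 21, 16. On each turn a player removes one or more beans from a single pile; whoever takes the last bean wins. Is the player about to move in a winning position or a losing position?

Winning position

Write each in binary and XOR column by column:
  01110  (14)
  10101  (21)
  10000  (16)
  -----
  01011  (11)
The nim-sum is 11 ≠ 0, so this is an N-position: the player to move can win.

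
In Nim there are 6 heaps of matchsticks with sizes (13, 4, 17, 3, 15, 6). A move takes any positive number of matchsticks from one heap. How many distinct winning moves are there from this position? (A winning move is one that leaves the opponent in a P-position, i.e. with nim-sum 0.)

In binary:
  01101  (13)
  00100  (4)
  10001  (17)
  00011  (3)
  01111  (15)
  00110  (6)
  -----
  10010  (18)
The overall nim-sum is X = 18. A heap of size p has a winning move iff p XOR X < p (reduce it to p XOR X).
  13: 13 XOR 18 = 31 ≥ 13 — no move.
  4: 4 XOR 18 = 22 ≥ 4 — no move.
  17: 17 XOR 18 = 3 < 17 — winning move (to 3).
  3: 3 XOR 18 = 17 ≥ 3 — no move.
  15: 15 XOR 18 = 29 ≥ 15 — no move.
  6: 6 XOR 18 = 20 ≥ 6 — no move.
That gives 1 winning move.

1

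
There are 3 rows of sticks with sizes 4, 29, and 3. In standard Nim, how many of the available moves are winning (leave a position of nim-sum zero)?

1

Write each in binary and XOR column by column:
  00100  (4)
  11101  (29)
  00011  (3)
  -----
  11010  (26)
The overall nim-sum is X = 26. A row of size p has a winning move iff p XOR X < p (reduce it to p XOR X).
  4: 4 XOR 26 = 30 ≥ 4 — no move.
  29: 29 XOR 26 = 7 < 29 — winning move (to 7).
  3: 3 XOR 26 = 25 ≥ 3 — no move.
That gives 1 winning move.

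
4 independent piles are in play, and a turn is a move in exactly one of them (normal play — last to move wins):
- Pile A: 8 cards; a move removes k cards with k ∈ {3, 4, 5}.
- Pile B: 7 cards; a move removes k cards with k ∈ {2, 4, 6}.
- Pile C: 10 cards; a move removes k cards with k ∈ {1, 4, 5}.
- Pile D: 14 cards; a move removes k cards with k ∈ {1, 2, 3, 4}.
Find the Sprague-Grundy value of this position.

Build the Grundy sequence for pile A with g(k) = mex{g(k−s) : s ∈ {3, 4, 5}, s ≤ k}:
g(0) = mex{} = 0
g(1) = mex{} = 0
g(2) = mex{} = 0
g(3) = mex{0} = 1
g(4) = mex{0} = 1
g(5) = mex{0} = 1
g(6) = mex{0,1} = 2
g(7) = mex{0,1} = 2
g(8) = mex{1} = 0
So g(8) = 0.
Grundy values for pile B (subtraction set {2, 4, 6}):
g(0) = mex{} = 0
g(1) = mex{} = 0
g(2) = mex{0} = 1
g(3) = mex{0} = 1
g(4) = mex{0,1} = 2
g(5) = mex{0,1} = 2
g(6) = mex{0,1,2} = 3
g(7) = mex{0,1,2} = 3
So g(7) = 3.
Build the Grundy sequence for pile C with g(k) = mex{g(k−s) : s ∈ {1, 4, 5}, s ≤ k}:
k:     0  1  2  3  4  5  6  7  8  9 10
g(k):  0  1  0  1  2  3  2  3  0  1  0
So g(10) = 0.
Build the Grundy sequence for pile D with g(k) = mex{g(k−s) : s ∈ {1, 2, 3, 4}, s ≤ k}:
k:     0  1  2  3  4  5  6  7  8  9 10 11 12 13 14
g(k):  0  1  2  3  4  0  1  2  3  4  0  1  2  3  4
So g(14) = 4.
The value of a disjunctive sum is the nim-sum of the parts.
Combined value = 0 XOR 3 XOR 0 XOR 4 = 7.

7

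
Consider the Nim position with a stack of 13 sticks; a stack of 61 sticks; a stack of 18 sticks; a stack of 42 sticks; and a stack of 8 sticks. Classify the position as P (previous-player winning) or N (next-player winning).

Write each in binary and XOR column by column:
  001101  (13)
  111101  (61)
  010010  (18)
  101010  (42)
  001000  (8)
  ------
  000000  (0)
The nim-sum is 0, so this is a P-position: the player to move is in a losing position under optimal play.

P-position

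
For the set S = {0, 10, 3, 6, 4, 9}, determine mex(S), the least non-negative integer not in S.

1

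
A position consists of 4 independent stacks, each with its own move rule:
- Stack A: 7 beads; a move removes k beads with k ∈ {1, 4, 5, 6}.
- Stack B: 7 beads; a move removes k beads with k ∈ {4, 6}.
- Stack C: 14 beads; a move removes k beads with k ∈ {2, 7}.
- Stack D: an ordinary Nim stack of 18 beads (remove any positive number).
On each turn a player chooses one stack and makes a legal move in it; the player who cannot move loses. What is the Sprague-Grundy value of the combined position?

16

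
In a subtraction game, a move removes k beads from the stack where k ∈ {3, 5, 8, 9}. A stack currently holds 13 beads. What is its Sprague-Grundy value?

Build the Grundy sequence with g(k) = mex{g(k−s) : s ∈ {3, 5, 8, 9}, s ≤ k}:
k:     0  1  2  3  4  5  6  7  8  9 10 11 12 13
g(k):  0  0  0  1  1  1  2  2  2  3  3  3  0  0
So g(13) = 0.

0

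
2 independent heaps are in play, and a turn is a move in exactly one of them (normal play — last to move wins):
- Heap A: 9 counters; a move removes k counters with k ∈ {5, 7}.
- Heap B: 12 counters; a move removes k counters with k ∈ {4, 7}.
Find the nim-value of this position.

Build the Grundy sequence for heap A with g(k) = mex{g(k−s) : s ∈ {5, 7}, s ≤ k}:
g(0) = mex{} = 0
g(1) = mex{} = 0
g(2) = mex{} = 0
g(3) = mex{} = 0
g(4) = mex{} = 0
g(5) = mex{0} = 1
g(6) = mex{0} = 1
g(7) = mex{0} = 1
g(8) = mex{0} = 1
g(9) = mex{0} = 1
So g(9) = 1.
For heap B, compute g(0), g(1), … with moves {4, 7}:
g(0) = mex{} = 0
g(1) = mex{} = 0
g(2) = mex{} = 0
g(3) = mex{} = 0
g(4) = mex{0} = 1
g(5) = mex{0} = 1
g(6) = mex{0} = 1
g(7) = mex{0} = 1
g(8) = mex{0,1} = 2
g(9) = mex{0,1} = 2
g(10) = mex{0,1} = 2
g(11) = mex{1} = 0
g(12) = mex{1,2} = 0
So g(12) = 0.
By the Sprague-Grundy theorem, the Grundy value of a sum of independent games is the XOR of the component values.
Combined value = 1 XOR 0 = 1.

1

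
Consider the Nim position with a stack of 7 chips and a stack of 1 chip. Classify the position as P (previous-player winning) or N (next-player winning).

N-position

Compute the nim-sum pairwise:
7 ⊕ 1 = 6
The nim-sum is 6 ≠ 0, so this is an N-position: the player to move can win.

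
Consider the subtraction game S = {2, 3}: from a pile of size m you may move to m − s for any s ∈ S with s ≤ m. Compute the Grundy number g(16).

Compute g(0), g(1), … for moves {2, 3}:
k:     0  1  2  3  4  5  6  7  8  9 10 11 12 13 14 15 16
g(k):  0  0  1  1  2  0  0  1  1  2  0  0  1  1  2  0  0
So g(16) = 0.

0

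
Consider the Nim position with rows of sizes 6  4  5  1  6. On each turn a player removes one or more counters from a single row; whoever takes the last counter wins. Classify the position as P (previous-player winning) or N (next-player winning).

Nim-sum: 6 ⊕ 4 ⊕ 5 ⊕ 1 ⊕ 6 = 0.
The nim-sum is 0, so this is a P-position: the player to move is in a losing position under optimal play.

P-position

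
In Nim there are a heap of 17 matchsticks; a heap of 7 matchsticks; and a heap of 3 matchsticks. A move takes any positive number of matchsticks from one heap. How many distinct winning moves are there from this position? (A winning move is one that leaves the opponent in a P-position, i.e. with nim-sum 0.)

Compute the nim-sum pairwise:
17 ^ 7 = 22
22 ^ 3 = 21
The overall nim-sum is X = 21. A heap of size p has a winning move iff p XOR X < p (reduce it to p XOR X).
  17: 17 XOR 21 = 4 < 17 — winning move (to 4).
  7: 7 XOR 21 = 18 ≥ 7 — no move.
  3: 3 XOR 21 = 22 ≥ 3 — no move.
That gives 1 winning move.

1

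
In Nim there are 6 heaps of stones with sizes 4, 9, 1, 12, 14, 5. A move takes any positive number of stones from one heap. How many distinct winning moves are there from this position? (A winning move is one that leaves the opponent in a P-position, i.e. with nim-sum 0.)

3

Compute the nim-sum pairwise:
4 ^ 9 = 13
13 ^ 1 = 12
12 ^ 12 = 0
0 ^ 14 = 14
14 ^ 5 = 11
The overall nim-sum is X = 11. A heap of size p has a winning move iff p XOR X < p (reduce it to p XOR X).
  4: 4 XOR 11 = 15 ≥ 4 — no move.
  9: 9 XOR 11 = 2 < 9 — winning move (to 2).
  1: 1 XOR 11 = 10 ≥ 1 — no move.
  12: 12 XOR 11 = 7 < 12 — winning move (to 7).
  14: 14 XOR 11 = 5 < 14 — winning move (to 5).
  5: 5 XOR 11 = 14 ≥ 5 — no move.
That gives 3 winning moves.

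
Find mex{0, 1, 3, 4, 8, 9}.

2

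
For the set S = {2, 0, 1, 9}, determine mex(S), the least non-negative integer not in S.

3

The values 0, 1, 2 are all present; 3 is the first non-negative integer missing from the set.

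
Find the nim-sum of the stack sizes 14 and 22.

24

Nim-sum: 14 ⊕ 22 = 24.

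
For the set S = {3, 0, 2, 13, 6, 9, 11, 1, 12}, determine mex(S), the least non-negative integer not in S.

4

The values 0, 1, 2, 3 are all present; 4 is the first non-negative integer missing from the set.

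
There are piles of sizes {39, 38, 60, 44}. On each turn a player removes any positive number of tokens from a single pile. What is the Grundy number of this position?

17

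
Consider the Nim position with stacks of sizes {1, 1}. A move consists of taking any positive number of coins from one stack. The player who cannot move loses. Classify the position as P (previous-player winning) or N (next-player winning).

P-position

Compute the nim-sum pairwise:
1 XOR 1 = 0
The nim-sum is 0, so this is a P-position: the player to move is in a losing position under optimal play.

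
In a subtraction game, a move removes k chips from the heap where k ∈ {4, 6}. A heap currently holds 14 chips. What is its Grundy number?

Build the Grundy sequence with g(k) = mex{g(k−s) : s ∈ {4, 6}, s ≤ k}:
g(0) = mex{} = 0
g(1) = mex{} = 0
g(2) = mex{} = 0
g(3) = mex{} = 0
g(4) = mex{0} = 1
g(5) = mex{0} = 1
g(6) = mex{0} = 1
g(7) = mex{0} = 1
g(8) = mex{0,1} = 2
g(9) = mex{0,1} = 2
g(10) = mex{1} = 0
g(11) = mex{1} = 0
g(12) = mex{1,2} = 0
g(13) = mex{1,2} = 0
g(14) = mex{0,2} = 1
So g(14) = 1.

1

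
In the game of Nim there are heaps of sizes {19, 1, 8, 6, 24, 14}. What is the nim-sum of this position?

In binary:
  10011  (19)
  00001  (1)
  01000  (8)
  00110  (6)
  11000  (24)
  01110  (14)
  -----
  01010  (10)

10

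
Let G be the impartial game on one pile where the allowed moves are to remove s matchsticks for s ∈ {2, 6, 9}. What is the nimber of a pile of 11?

Build the Grundy sequence with g(k) = mex{g(k−s) : s ∈ {2, 6, 9}, s ≤ k}:
k:     0  1  2  3  4  5  6  7  8  9 10 11
g(k):  0  0  1  1  0  0  1  1  0  2  1  3
So g(11) = 3.

3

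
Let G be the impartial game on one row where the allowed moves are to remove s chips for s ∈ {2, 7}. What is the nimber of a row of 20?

Compute g(0), g(1), … for moves {2, 7}:
k:     0  1  2  3  4  5  6  7  8  9 10 11 12 13 14 15 16 17 18 19 20
g(k):  0  0  1  1  0  0  1  1  2  0  0  1  1  0  0  1  1  2  0  0  1
So g(20) = 1.

1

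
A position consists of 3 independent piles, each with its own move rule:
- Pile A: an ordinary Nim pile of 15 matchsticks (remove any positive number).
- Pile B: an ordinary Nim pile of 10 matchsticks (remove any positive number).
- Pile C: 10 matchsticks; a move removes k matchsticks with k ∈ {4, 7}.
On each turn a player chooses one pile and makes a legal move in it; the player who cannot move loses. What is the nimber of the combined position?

Pile A is a plain Nim pile of size 15, so its Grundy value is 15.
Pile B is a plain Nim pile of size 10, so its Grundy value is 10.
For pile C, compute g(0), g(1), … with moves {4, 7}:
g(0) = mex{} = 0
g(1) = mex{} = 0
g(2) = mex{} = 0
g(3) = mex{} = 0
g(4) = mex{0} = 1
g(5) = mex{0} = 1
g(6) = mex{0} = 1
g(7) = mex{0} = 1
g(8) = mex{0,1} = 2
g(9) = mex{0,1} = 2
g(10) = mex{0,1} = 2
So g(10) = 2.
The value of a disjunctive sum is the nim-sum of the parts.
Combined value = 15 XOR 10 XOR 2 = 7.

7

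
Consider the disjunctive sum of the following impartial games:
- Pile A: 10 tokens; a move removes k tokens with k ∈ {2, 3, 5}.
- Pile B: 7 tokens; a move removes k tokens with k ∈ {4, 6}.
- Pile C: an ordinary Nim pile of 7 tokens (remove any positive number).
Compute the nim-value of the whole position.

7

Build the Grundy sequence for pile A with g(k) = mex{g(k−s) : s ∈ {2, 3, 5}, s ≤ k}:
k:     0  1  2  3  4  5  6  7  8  9 10
g(k):  0  0  1  1  2  2  3  0  0  1  1
So g(10) = 1.
Grundy values for pile B (subtraction set {4, 6}):
g(0) = mex{} = 0
g(1) = mex{} = 0
g(2) = mex{} = 0
g(3) = mex{} = 0
g(4) = mex{0} = 1
g(5) = mex{0} = 1
g(6) = mex{0} = 1
g(7) = mex{0} = 1
So g(7) = 1.
Pile C is a plain Nim pile of size 7, so its Grundy value is 7.
By the Sprague-Grundy theorem, the Grundy value of a sum of independent games is the XOR of the component values.
Combined value = 1 ⊕ 1 ⊕ 7 = 7.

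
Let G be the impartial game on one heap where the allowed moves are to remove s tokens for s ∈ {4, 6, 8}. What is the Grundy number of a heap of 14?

0

Build the Grundy sequence with g(k) = mex{g(k−s) : s ∈ {4, 6, 8}, s ≤ k}:
k:     0  1  2  3  4  5  6  7  8  9 10 11 12 13 14
g(k):  0  0  0  0  1  1  1  1  2  2  2  2  0  0  0
So g(14) = 0.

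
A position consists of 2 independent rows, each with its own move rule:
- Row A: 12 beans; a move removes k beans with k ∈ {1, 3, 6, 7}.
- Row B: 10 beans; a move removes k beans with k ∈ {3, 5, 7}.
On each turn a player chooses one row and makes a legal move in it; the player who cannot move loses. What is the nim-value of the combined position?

0

For row A, compute g(0), g(1), … with moves {1, 3, 6, 7}:
k:     0  1  2  3  4  5  6  7  8  9 10 11 12
g(k):  0  1  0  1  0  1  2  3  2  3  2  3  0
So g(12) = 0.
For row B, compute g(0), g(1), … with moves {3, 5, 7}:
k:     0  1  2  3  4  5  6  7  8  9 10
g(k):  0  0  0  1  1  1  2  2  2  3  0
So g(10) = 0.
The value of a disjunctive sum is the nim-sum of the parts.
Combined value = 0 ⊕ 0 = 0.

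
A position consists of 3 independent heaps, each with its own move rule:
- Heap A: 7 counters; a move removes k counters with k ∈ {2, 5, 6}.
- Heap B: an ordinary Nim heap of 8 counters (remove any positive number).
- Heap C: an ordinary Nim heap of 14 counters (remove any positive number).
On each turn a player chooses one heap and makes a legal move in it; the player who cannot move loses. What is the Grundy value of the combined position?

Build the Grundy sequence for heap A with g(k) = mex{g(k−s) : s ∈ {2, 5, 6}, s ≤ k}:
k:     0  1  2  3  4  5  6  7
g(k):  0  0  1  1  0  2  1  3
So g(7) = 3.
Heap B is a plain Nim heap of size 8, so its Grundy value is 8.
Heap C is a plain Nim heap of size 14, so its Grundy value is 14.
The value of a disjunctive sum is the nim-sum of the parts.
Combined value = 3 ⊕ 8 ⊕ 14 = 5.

5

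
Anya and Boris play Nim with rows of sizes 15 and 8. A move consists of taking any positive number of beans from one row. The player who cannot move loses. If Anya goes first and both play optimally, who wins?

Nim-sum: 15 XOR 8 = 7.
The nim-sum is 7 ≠ 0, so this is an N-position: the player to move can win; Anya has a winning move.

Anya wins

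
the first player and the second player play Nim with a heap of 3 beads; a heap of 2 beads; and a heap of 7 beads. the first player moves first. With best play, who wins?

Nim-sum: 3 ^ 2 ^ 7 = 6.
The nim-sum is 6 ≠ 0, so this is an N-position: the player to move can win; the first player has a winning move.

the first player wins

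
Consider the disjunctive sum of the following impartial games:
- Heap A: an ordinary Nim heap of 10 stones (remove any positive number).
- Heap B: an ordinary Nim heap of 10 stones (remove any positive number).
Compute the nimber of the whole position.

0

Heap A is a plain Nim heap of size 10, so its Grundy value is 10.
Heap B is a plain Nim heap of size 10, so its Grundy value is 10.
The value of a disjunctive sum is the nim-sum of the parts.
Combined value = 10 ⊕ 10 = 0.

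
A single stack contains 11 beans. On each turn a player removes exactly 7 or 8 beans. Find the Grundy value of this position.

1

Grundy values for subtraction set {7, 8}:
k:     0  1  2  3  4  5  6  7  8  9 10 11
g(k):  0  0  0  0  0  0  0  1  1  1  1  1
So g(11) = 1.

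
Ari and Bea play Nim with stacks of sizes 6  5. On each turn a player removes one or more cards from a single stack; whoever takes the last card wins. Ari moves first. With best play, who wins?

Ari wins

In binary:
  110  (6)
  101  (5)
  ---
  011  (3)
The nim-sum is 3 ≠ 0, so this is an N-position: the player to move can win; Ari has a winning move.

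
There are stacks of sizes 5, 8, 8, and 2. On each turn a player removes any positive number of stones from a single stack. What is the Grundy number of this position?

Compute the nim-sum pairwise:
5 ⊕ 8 = 13
13 ⊕ 8 = 5
5 ⊕ 2 = 7

7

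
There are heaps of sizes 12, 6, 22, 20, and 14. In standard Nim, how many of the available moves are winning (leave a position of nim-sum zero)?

5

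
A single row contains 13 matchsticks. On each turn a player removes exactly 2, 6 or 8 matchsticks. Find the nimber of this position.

2

Build the Grundy sequence with g(k) = mex{g(k−s) : s ∈ {2, 6, 8}, s ≤ k}:
g(0) = mex{} = 0
g(1) = mex{} = 0
g(2) = mex{0} = 1
g(3) = mex{0} = 1
g(4) = mex{1} = 0
g(5) = mex{1} = 0
g(6) = mex{0} = 1
g(7) = mex{0} = 1
g(8) = mex{0,1} = 2
g(9) = mex{0,1} = 2
g(10) = mex{0,1,2} = 3
g(11) = mex{0,1,2} = 3
g(12) = mex{0,1,3} = 2
g(13) = mex{0,1,3} = 2
So g(13) = 2.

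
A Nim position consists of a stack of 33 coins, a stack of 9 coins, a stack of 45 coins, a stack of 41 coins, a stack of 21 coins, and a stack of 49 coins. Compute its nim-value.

Compute the nim-sum pairwise:
33 XOR 9 = 40
40 XOR 45 = 5
5 XOR 41 = 44
44 XOR 21 = 57
57 XOR 49 = 8

8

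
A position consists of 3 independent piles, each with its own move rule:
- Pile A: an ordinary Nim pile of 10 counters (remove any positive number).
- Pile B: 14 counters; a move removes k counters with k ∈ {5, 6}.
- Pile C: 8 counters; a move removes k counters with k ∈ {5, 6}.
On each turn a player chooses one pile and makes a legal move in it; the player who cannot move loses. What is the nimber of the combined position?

11

Pile A is a plain Nim pile of size 10, so its Grundy value is 10.
Build the Grundy sequence for pile B with g(k) = mex{g(k−s) : s ∈ {5, 6}, s ≤ k}:
g(0) = mex{} = 0
g(1) = mex{} = 0
g(2) = mex{} = 0
g(3) = mex{} = 0
g(4) = mex{} = 0
g(5) = mex{0} = 1
g(6) = mex{0} = 1
g(7) = mex{0} = 1
g(8) = mex{0} = 1
g(9) = mex{0} = 1
g(10) = mex{0,1} = 2
g(11) = mex{1} = 0
g(12) = mex{1} = 0
g(13) = mex{1} = 0
g(14) = mex{1} = 0
So g(14) = 0.
For pile C, compute g(0), g(1), … with moves {5, 6}:
k:     0  1  2  3  4  5  6  7  8
g(k):  0  0  0  0  0  1  1  1  1
So g(8) = 1.
The value of a disjunctive sum is the nim-sum of the parts.
Combined value = 10 XOR 0 XOR 1 = 11.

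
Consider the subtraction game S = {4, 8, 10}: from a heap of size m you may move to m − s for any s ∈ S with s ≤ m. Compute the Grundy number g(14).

Compute g(0), g(1), … for moves {4, 8, 10}:
k:     0  1  2  3  4  5  6  7  8  9 10 11 12 13 14
g(k):  0  0  0  0  1  1  1  1  2  2  2  2  3  3  0
So g(14) = 0.

0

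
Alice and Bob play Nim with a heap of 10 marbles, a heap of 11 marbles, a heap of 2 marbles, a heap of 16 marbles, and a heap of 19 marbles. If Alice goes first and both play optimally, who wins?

Bob wins

Nim-sum: 10 ⊕ 11 ⊕ 2 ⊕ 16 ⊕ 19 = 0.
The nim-sum is 0, so this is a P-position: the player to move is in a losing position under optimal play; Alice is about to move from it and so loses — Bob wins.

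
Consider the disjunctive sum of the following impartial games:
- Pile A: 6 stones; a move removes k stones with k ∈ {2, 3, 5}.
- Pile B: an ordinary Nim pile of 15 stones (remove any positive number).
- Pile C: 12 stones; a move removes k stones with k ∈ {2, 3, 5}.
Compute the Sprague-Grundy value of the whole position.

14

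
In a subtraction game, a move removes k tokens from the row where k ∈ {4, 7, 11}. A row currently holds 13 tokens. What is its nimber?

Grundy values for subtraction set {4, 7, 11}:
g(0) = mex{} = 0
g(1) = mex{} = 0
g(2) = mex{} = 0
g(3) = mex{} = 0
g(4) = mex{0} = 1
g(5) = mex{0} = 1
g(6) = mex{0} = 1
g(7) = mex{0} = 1
g(8) = mex{0,1} = 2
g(9) = mex{0,1} = 2
g(10) = mex{0,1} = 2
g(11) = mex{0,1} = 2
g(12) = mex{0,1,2} = 3
g(13) = mex{0,1,2} = 3
So g(13) = 3.

3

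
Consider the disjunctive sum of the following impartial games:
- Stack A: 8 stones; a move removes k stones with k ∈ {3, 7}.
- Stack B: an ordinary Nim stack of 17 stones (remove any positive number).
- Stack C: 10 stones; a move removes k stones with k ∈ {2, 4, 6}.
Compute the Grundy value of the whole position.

18

For stack A, compute g(0), g(1), … with moves {3, 7}:
g(0) = mex{} = 0
g(1) = mex{} = 0
g(2) = mex{} = 0
g(3) = mex{0} = 1
g(4) = mex{0} = 1
g(5) = mex{0} = 1
g(6) = mex{1} = 0
g(7) = mex{0,1} = 2
g(8) = mex{0,1} = 2
So g(8) = 2.
Stack B is a plain Nim stack of size 17, so its Grundy value is 17.
Grundy values for stack C (subtraction set {2, 4, 6}):
k:     0  1  2  3  4  5  6  7  8  9 10
g(k):  0  0  1  1  2  2  3  3  0  0  1
So g(10) = 1.
The value of a disjunctive sum is the nim-sum of the parts.
Combined value = 2 ⊕ 17 ⊕ 1 = 18.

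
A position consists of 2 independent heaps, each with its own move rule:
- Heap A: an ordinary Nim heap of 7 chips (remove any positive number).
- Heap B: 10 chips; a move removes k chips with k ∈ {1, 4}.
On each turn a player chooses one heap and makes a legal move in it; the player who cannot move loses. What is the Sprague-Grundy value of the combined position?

7

Heap A is a plain Nim heap of size 7, so its Grundy value is 7.
Grundy values for heap B (subtraction set {1, 4}):
g(0) = mex{} = 0
g(1) = mex{0} = 1
g(2) = mex{1} = 0
g(3) = mex{0} = 1
g(4) = mex{0,1} = 2
g(5) = mex{1,2} = 0
g(6) = mex{0} = 1
g(7) = mex{1} = 0
g(8) = mex{0,2} = 1
g(9) = mex{0,1} = 2
g(10) = mex{1,2} = 0
So g(10) = 0.
The value of a disjunctive sum is the nim-sum of the parts.
Combined value = 7 ⊕ 0 = 7.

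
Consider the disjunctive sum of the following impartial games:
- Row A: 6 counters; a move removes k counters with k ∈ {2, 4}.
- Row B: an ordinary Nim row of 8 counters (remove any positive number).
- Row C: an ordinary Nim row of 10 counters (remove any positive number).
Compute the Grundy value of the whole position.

2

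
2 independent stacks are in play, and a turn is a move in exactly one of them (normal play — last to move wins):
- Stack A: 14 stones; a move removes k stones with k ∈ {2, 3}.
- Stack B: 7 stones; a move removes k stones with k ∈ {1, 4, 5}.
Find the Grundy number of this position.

1

Build the Grundy sequence for stack A with g(k) = mex{g(k−s) : s ∈ {2, 3}, s ≤ k}:
k:     0  1  2  3  4  5  6  7  8  9 10 11 12 13 14
g(k):  0  0  1  1  2  0  0  1  1  2  0  0  1  1  2
So g(14) = 2.
For stack B, compute g(0), g(1), … with moves {1, 4, 5}:
g(0) = mex{} = 0
g(1) = mex{0} = 1
g(2) = mex{1} = 0
g(3) = mex{0} = 1
g(4) = mex{0,1} = 2
g(5) = mex{0,1,2} = 3
g(6) = mex{0,1,3} = 2
g(7) = mex{0,1,2} = 3
So g(7) = 3.
By the Sprague-Grundy theorem, the Grundy value of a sum of independent games is the XOR of the component values.
Combined value = 2 ⊕ 3 = 1.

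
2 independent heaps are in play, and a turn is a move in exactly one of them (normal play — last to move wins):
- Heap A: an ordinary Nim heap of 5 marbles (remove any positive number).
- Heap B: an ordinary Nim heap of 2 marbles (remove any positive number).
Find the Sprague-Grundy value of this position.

7

Heap A is a plain Nim heap of size 5, so its Grundy value is 5.
Heap B is a plain Nim heap of size 2, so its Grundy value is 2.
By the Sprague-Grundy theorem, the Grundy value of a sum of independent games is the XOR of the component values.
Combined value = 5 ⊕ 2 = 7.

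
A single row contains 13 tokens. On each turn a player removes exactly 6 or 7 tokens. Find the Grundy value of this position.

Compute g(0), g(1), … for moves {6, 7}:
k:     0  1  2  3  4  5  6  7  8  9 10 11 12 13
g(k):  0  0  0  0  0  0  1  1  1  1  1  1  2  0
So g(13) = 0.

0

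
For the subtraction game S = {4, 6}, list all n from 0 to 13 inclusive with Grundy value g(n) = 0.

0, 1, 2, 3, 10, 11, 12, 13

Compute g(0), g(1), … for moves {4, 6}:
g(0) = mex{} = 0
g(1) = mex{} = 0
g(2) = mex{} = 0
g(3) = mex{} = 0
g(4) = mex{0} = 1
g(5) = mex{0} = 1
g(6) = mex{0} = 1
g(7) = mex{0} = 1
g(8) = mex{0,1} = 2
g(9) = mex{0,1} = 2
g(10) = mex{1} = 0
g(11) = mex{1} = 0
g(12) = mex{1,2} = 0
g(13) = mex{1,2} = 0
The P-positions (g = 0) in 0..13 are 0, 1, 2, 3, 10, 11, 12, 13.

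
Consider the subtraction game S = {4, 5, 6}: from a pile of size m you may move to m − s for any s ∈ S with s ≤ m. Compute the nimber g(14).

Compute g(0), g(1), … for moves {4, 5, 6}:
k:     0  1  2  3  4  5  6  7  8  9 10 11 12 13 14
g(k):  0  0  0  0  1  1  1  1  2  2  0  0  0  0  1
So g(14) = 1.

1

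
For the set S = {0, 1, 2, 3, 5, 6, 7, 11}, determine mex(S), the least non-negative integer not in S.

4

The values 0, 1, 2, 3 are all present; 4 is the first non-negative integer missing from the set.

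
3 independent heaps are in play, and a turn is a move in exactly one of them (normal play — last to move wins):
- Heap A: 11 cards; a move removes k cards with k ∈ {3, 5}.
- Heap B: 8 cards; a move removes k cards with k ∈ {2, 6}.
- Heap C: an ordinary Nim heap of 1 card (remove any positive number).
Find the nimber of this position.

Build the Grundy sequence for heap A with g(k) = mex{g(k−s) : s ∈ {3, 5}, s ≤ k}:
k:     0  1  2  3  4  5  6  7  8  9 10 11
g(k):  0  0  0  1  1  1  2  2  0  0  0  1
So g(11) = 1.
Build the Grundy sequence for heap B with g(k) = mex{g(k−s) : s ∈ {2, 6}, s ≤ k}:
g(0) = mex{} = 0
g(1) = mex{} = 0
g(2) = mex{0} = 1
g(3) = mex{0} = 1
g(4) = mex{1} = 0
g(5) = mex{1} = 0
g(6) = mex{0} = 1
g(7) = mex{0} = 1
g(8) = mex{1} = 0
So g(8) = 0.
Heap C is a plain Nim heap of size 1, so its Grundy value is 1.
The value of a disjunctive sum is the nim-sum of the parts.
Combined value = 1 XOR 0 XOR 1 = 0.

0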